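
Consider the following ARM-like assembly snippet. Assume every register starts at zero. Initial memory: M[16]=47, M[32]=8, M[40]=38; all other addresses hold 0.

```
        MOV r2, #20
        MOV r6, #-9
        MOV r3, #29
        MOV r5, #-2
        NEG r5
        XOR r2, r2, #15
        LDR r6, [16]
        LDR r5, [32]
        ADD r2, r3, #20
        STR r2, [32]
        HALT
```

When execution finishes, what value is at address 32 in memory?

MOV r2, #20 → r2=20
MOV r6, #-9 → r6=-9
MOV r3, #29 → r3=29
MOV r5, #-2 → r5=-2
NEG r5 → r5=-(-2)=2
XOR r2, r2, #15 → r2=20^15=27
LDR r6, [16] → r6=M[16]=47
LDR r5, [32] → r5=M[32]=8
ADD r2, r3, #20 → r2=29+20=49
STR r2, [32] → M[32]=49
halt.

49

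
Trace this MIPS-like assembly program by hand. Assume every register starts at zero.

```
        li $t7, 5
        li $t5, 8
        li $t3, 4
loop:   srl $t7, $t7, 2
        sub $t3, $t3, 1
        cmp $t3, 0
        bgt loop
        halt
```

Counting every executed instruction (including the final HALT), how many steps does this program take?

li $t7, 5 → $t7=5
li $t5, 8 → $t5=8
li $t3, 4 → $t3=4
srl $t7, $t7, 2 → $t7=5>>2=1
sub $t3, $t3, 1 → $t3=4-1=3
cmp $t3, 0  (cmp 3,0)
bgt loop: taken
srl $t7, $t7, 2 → $t7=1>>2=0
sub $t3, $t3, 1 → $t3=3-1=2
cmp $t3, 0  (cmp 2,0)
bgt loop: taken
srl $t7, $t7, 2 → $t7=0>>2=0
sub $t3, $t3, 1 → $t3=2-1=1
cmp $t3, 0  (cmp 1,0)
bgt loop: taken
srl $t7, $t7, 2 → $t7=0>>2=0
sub $t3, $t3, 1 → $t3=1-1=0
cmp $t3, 0  (cmp 0,0)
bgt loop: not taken
halt.
Total executed instructions: 20.

20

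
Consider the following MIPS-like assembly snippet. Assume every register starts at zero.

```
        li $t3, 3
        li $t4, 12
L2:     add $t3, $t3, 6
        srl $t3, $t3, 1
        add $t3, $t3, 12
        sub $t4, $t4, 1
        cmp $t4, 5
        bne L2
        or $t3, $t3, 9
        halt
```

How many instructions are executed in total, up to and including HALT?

li $t3, 3 → $t3=3
li $t4, 12 → $t4=12
add $t3, $t3, 6 → $t3=3+6=9
srl $t3, $t3, 1 → $t3=9>>1=4
add $t3, $t3, 12 → $t3=4+12=16
sub $t4, $t4, 1 → $t4=12-1=11
cmp $t4, 5  (cmp 11,5)
bne L2: taken
add $t3, $t3, 6 → $t3=16+6=22
srl $t3, $t3, 1 → $t3=22>>1=11
add $t3, $t3, 12 → $t3=11+12=23
sub $t4, $t4, 1 → $t4=11-1=10
cmp $t4, 5  (cmp 10,5)
bne L2: taken
add $t3, $t3, 6 → $t3=23+6=29
srl $t3, $t3, 1 → $t3=29>>1=14
add $t3, $t3, 12 → $t3=14+12=26
sub $t4, $t4, 1 → $t4=10-1=9
cmp $t4, 5  (cmp 9,5)
bne L2: taken
add $t3, $t3, 6 → $t3=26+6=32
srl $t3, $t3, 1 → $t3=32>>1=16
add $t3, $t3, 12 → $t3=16+12=28
sub $t4, $t4, 1 → $t4=9-1=8
cmp $t4, 5  (cmp 8,5)
bne L2: taken
add $t3, $t3, 6 → $t3=28+6=34
srl $t3, $t3, 1 → $t3=34>>1=17
add $t3, $t3, 12 → $t3=17+12=29
sub $t4, $t4, 1 → $t4=8-1=7
cmp $t4, 5  (cmp 7,5)
bne L2: taken
add $t3, $t3, 6 → $t3=29+6=35
srl $t3, $t3, 1 → $t3=35>>1=17
add $t3, $t3, 12 → $t3=17+12=29
sub $t4, $t4, 1 → $t4=7-1=6
cmp $t4, 5  (cmp 6,5)
bne L2: taken
add $t3, $t3, 6 → $t3=29+6=35
srl $t3, $t3, 1 → $t3=35>>1=17
add $t3, $t3, 12 → $t3=17+12=29
sub $t4, $t4, 1 → $t4=6-1=5
cmp $t4, 5  (cmp 5,5)
bne L2: not taken
or $t3, $t3, 9 → $t3=29|9=29
halt.
Total executed instructions: 46.

46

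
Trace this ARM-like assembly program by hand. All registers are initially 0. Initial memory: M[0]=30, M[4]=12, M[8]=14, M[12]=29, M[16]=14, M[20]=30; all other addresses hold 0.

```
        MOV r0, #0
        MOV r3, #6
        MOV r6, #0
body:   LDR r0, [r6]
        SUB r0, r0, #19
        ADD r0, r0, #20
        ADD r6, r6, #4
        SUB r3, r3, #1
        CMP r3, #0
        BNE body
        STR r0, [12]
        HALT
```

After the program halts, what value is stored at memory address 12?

after MOV r0, #0: r0=0
after MOV r3, #6: r3=6
after MOV r6, #0: r6=0
after LDR r0, [r6]: r0=M[0]=30
after SUB r0, r0, #19: r0=30-19=11
after ADD r0, r0, #20: r0=11+20=31
after ADD r6, r6, #4: r6=0+4=4
after SUB r3, r3, #1: r3=6-1=5
CMP r3, #0  (cmp 5,0)
BNE body: taken
after LDR r0, [r6]: r0=M[4]=12
after SUB r0, r0, #19: r0=12-19=-7
after ADD r0, r0, #20: r0=(-7)+20=13
after ADD r6, r6, #4: r6=4+4=8
after SUB r3, r3, #1: r3=5-1=4
CMP r3, #0  (cmp 4,0)
BNE body: taken
after LDR r0, [r6]: r0=M[8]=14
after SUB r0, r0, #19: r0=14-19=-5
after ADD r0, r0, #20: r0=(-5)+20=15
after ADD r6, r6, #4: r6=8+4=12
after SUB r3, r3, #1: r3=4-1=3
CMP r3, #0  (cmp 3,0)
BNE body: taken
after LDR r0, [r6]: r0=M[12]=29
after SUB r0, r0, #19: r0=29-19=10
after ADD r0, r0, #20: r0=10+20=30
after ADD r6, r6, #4: r6=12+4=16
after SUB r3, r3, #1: r3=3-1=2
CMP r3, #0  (cmp 2,0)
BNE body: taken
after LDR r0, [r6]: r0=M[16]=14
after SUB r0, r0, #19: r0=14-19=-5
after ADD r0, r0, #20: r0=(-5)+20=15
after ADD r6, r6, #4: r6=16+4=20
after SUB r3, r3, #1: r3=2-1=1
CMP r3, #0  (cmp 1,0)
BNE body: taken
after LDR r0, [r6]: r0=M[20]=30
after SUB r0, r0, #19: r0=30-19=11
after ADD r0, r0, #20: r0=11+20=31
after ADD r6, r6, #4: r6=20+4=24
after SUB r3, r3, #1: r3=1-1=0
CMP r3, #0  (cmp 0,0)
BNE body: not taken
STR r0, [12] → M[12]=31
halt.

31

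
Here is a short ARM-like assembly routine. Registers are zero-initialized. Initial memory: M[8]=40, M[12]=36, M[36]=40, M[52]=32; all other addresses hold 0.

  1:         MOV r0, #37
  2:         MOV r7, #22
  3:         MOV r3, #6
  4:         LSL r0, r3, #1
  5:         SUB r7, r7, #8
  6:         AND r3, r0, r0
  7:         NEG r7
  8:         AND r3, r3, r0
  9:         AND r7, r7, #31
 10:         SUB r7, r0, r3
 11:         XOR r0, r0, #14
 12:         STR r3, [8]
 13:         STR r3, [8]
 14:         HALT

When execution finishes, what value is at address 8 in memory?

12

r0=37
r7=22
r3=6
r0=6<<1=12
r7=22-8=14
r3=12&12=12
r7=-(14)=-14
r3=12&12=12
r7=(-14)&31=18
r7=12-12=0
r0=12^14=2
STR r3, [8] → M[8]=12
STR r3, [8] → M[8]=12
halt.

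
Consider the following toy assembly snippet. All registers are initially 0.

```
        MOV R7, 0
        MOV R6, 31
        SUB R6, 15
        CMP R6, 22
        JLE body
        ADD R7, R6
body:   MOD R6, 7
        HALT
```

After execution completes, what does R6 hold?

R7=0
R6=31
R6=31-15=16
CMP R6, 22  (cmp 16,22)
JLE body: taken
R6=16%7=2
halt.

2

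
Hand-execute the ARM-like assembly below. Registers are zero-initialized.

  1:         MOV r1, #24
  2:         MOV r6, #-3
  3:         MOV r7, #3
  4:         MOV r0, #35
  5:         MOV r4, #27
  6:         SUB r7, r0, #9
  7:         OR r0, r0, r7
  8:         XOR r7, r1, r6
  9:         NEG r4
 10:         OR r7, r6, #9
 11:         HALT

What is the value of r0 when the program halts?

59

after MOV r1, #24: r1=24
after MOV r6, #-3: r6=-3
after MOV r7, #3: r7=3
after MOV r0, #35: r0=35
after MOV r4, #27: r4=27
after SUB r7, r0, #9: r7=35-9=26
after OR r0, r0, r7: r0=35|26=59
after XOR r7, r1, r6: r7=24^(-3)=-27
after NEG r4: r4=-(27)=-27
after OR r7, r6, #9: r7=(-3)|9=-3
halt.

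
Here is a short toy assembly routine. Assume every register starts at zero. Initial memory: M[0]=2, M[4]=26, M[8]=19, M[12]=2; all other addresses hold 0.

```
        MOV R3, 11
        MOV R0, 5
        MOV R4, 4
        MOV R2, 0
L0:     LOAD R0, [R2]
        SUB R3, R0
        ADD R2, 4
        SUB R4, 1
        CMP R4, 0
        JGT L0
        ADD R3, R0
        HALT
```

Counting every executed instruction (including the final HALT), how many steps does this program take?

after MOV R3, 11: R3=11
after MOV R0, 5: R0=5
after MOV R4, 4: R4=4
after MOV R2, 0: R2=0
after LOAD R0, [R2]: R0=M[0]=2
after SUB R3, R0: R3=11-2=9
after ADD R2, 4: R2=0+4=4
after SUB R4, 1: R4=4-1=3
CMP R4, 0  (cmp 3,0)
JGT L0: taken
after LOAD R0, [R2]: R0=M[4]=26
after SUB R3, R0: R3=9-26=-17
after ADD R2, 4: R2=4+4=8
after SUB R4, 1: R4=3-1=2
CMP R4, 0  (cmp 2,0)
JGT L0: taken
after LOAD R0, [R2]: R0=M[8]=19
after SUB R3, R0: R3=(-17)-19=-36
after ADD R2, 4: R2=8+4=12
after SUB R4, 1: R4=2-1=1
CMP R4, 0  (cmp 1,0)
JGT L0: taken
after LOAD R0, [R2]: R0=M[12]=2
after SUB R3, R0: R3=(-36)-2=-38
after ADD R2, 4: R2=12+4=16
after SUB R4, 1: R4=1-1=0
CMP R4, 0  (cmp 0,0)
JGT L0: not taken
after ADD R3, R0: R3=(-38)+2=-36
halt.
Total executed instructions: 30.

30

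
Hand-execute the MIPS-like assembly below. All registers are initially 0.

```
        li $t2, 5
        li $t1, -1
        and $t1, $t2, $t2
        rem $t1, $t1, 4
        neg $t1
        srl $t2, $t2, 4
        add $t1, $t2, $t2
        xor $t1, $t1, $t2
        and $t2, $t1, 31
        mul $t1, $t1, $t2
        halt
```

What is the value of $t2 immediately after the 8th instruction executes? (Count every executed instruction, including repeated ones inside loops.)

$t2=5
$t1=-1
$t1=5&5=5
$t1=5%4=1
$t1=-(1)=-1
$t2=5>>4=0
$t1=0+0=0
$t1=0^0=0
After step 8: $t2 = 0.

0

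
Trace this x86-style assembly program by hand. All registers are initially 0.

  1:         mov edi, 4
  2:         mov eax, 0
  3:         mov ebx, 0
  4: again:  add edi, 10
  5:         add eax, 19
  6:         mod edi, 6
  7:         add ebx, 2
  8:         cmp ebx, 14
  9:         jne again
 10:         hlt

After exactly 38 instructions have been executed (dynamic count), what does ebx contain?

12

edi=4
eax=0
ebx=0
edi=4+10=14
eax=0+19=19
edi=14%6=2
ebx=0+2=2
cmp ebx, 14  (cmp 2,14)
jne again: taken
edi=2+10=12
eax=19+19=38
edi=12%6=0
ebx=2+2=4
cmp ebx, 14  (cmp 4,14)
jne again: taken
edi=0+10=10
eax=38+19=57
edi=10%6=4
ebx=4+2=6
cmp ebx, 14  (cmp 6,14)
jne again: taken
edi=4+10=14
eax=57+19=76
edi=14%6=2
ebx=6+2=8
cmp ebx, 14  (cmp 8,14)
jne again: taken
edi=2+10=12
eax=76+19=95
edi=12%6=0
ebx=8+2=10
cmp ebx, 14  (cmp 10,14)
jne again: taken
edi=0+10=10
eax=95+19=114
edi=10%6=4
ebx=10+2=12
cmp ebx, 14  (cmp 12,14)
After step 38: ebx = 12.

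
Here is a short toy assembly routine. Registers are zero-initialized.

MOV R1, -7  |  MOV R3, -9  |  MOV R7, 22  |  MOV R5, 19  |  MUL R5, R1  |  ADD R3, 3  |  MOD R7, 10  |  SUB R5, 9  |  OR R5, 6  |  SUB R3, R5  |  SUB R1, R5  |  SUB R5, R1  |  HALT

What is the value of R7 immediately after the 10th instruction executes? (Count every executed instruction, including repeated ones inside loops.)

2

R1=-7
R3=-9
R7=22
R5=19
R5=19*(-7)=-133
R3=(-9)+3=-6
R7=22%10=2
R5=(-133)-9=-142
R5=(-142)|6=-138
R3=(-6)-(-138)=132
After step 10: R7 = 2.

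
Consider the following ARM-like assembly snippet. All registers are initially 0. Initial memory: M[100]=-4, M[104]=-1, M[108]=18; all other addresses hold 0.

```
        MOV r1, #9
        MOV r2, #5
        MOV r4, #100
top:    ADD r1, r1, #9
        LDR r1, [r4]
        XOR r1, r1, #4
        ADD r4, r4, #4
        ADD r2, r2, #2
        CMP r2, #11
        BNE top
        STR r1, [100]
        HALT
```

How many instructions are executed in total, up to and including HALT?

MOV r1, #9 → r1=9
MOV r2, #5 → r2=5
MOV r4, #100 → r4=100
ADD r1, r1, #9 → r1=9+9=18
LDR r1, [r4] → r1=M[100]=-4
XOR r1, r1, #4 → r1=(-4)^4=-8
ADD r4, r4, #4 → r4=100+4=104
ADD r2, r2, #2 → r2=5+2=7
CMP r2, #11  (cmp 7,11)
BNE top: taken
ADD r1, r1, #9 → r1=(-8)+9=1
LDR r1, [r4] → r1=M[104]=-1
XOR r1, r1, #4 → r1=(-1)^4=-5
ADD r4, r4, #4 → r4=104+4=108
ADD r2, r2, #2 → r2=7+2=9
CMP r2, #11  (cmp 9,11)
BNE top: taken
ADD r1, r1, #9 → r1=(-5)+9=4
LDR r1, [r4] → r1=M[108]=18
XOR r1, r1, #4 → r1=18^4=22
ADD r4, r4, #4 → r4=108+4=112
ADD r2, r2, #2 → r2=9+2=11
CMP r2, #11  (cmp 11,11)
BNE top: not taken
STR r1, [100] → M[100]=22
halt.
Total executed instructions: 26.

26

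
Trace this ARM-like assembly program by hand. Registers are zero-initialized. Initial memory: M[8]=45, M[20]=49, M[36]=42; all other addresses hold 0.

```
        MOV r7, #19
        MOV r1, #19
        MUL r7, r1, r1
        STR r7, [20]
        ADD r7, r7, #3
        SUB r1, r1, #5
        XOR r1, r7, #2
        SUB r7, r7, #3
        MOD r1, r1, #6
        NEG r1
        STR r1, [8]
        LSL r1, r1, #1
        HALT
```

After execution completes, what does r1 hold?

0

MOV r7, #19 → r7=19
MOV r1, #19 → r1=19
MUL r7, r1, r1 → r7=19*19=361
STR r7, [20] → M[20]=361
ADD r7, r7, #3 → r7=361+3=364
SUB r1, r1, #5 → r1=19-5=14
XOR r1, r7, #2 → r1=364^2=366
SUB r7, r7, #3 → r7=364-3=361
MOD r1, r1, #6 → r1=366%6=0
NEG r1 → r1=-(0)=0
STR r1, [8] → M[8]=0
LSL r1, r1, #1 → r1=0<<1=0
halt.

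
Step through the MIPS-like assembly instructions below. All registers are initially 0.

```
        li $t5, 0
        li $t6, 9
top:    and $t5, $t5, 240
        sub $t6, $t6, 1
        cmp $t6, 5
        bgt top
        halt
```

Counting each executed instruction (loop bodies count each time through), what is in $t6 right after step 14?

li $t5, 0 → $t5=0
li $t6, 9 → $t6=9
and $t5, $t5, 240 → $t5=0&240=0
sub $t6, $t6, 1 → $t6=9-1=8
cmp $t6, 5  (cmp 8,5)
bgt top: taken
and $t5, $t5, 240 → $t5=0&240=0
sub $t6, $t6, 1 → $t6=8-1=7
cmp $t6, 5  (cmp 7,5)
bgt top: taken
and $t5, $t5, 240 → $t5=0&240=0
sub $t6, $t6, 1 → $t6=7-1=6
cmp $t6, 5  (cmp 6,5)
bgt top: taken
After step 14: $t6 = 6.

6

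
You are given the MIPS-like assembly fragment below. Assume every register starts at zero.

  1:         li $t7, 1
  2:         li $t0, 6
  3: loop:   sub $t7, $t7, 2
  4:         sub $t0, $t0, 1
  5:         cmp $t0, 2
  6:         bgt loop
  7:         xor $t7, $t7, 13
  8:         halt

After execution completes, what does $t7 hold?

-12

$t7=1
$t0=6
$t7=1-2=-1
$t0=6-1=5
cmp $t0, 2  (cmp 5,2)
bgt loop: taken
$t7=(-1)-2=-3
$t0=5-1=4
cmp $t0, 2  (cmp 4,2)
bgt loop: taken
$t7=(-3)-2=-5
$t0=4-1=3
cmp $t0, 2  (cmp 3,2)
bgt loop: taken
$t7=(-5)-2=-7
$t0=3-1=2
cmp $t0, 2  (cmp 2,2)
bgt loop: not taken
$t7=(-7)^13=-12
halt.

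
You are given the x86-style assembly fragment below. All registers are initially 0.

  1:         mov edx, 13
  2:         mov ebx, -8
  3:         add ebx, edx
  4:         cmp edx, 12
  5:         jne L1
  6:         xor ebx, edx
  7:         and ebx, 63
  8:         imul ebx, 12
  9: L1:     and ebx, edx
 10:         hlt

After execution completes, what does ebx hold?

after mov edx, 13: edx=13
after mov ebx, -8: ebx=-8
after add ebx, edx: ebx=(-8)+13=5
cmp edx, 12  (cmp 13,12)
jne L1: taken
after and ebx, edx: ebx=5&13=5
halt.

5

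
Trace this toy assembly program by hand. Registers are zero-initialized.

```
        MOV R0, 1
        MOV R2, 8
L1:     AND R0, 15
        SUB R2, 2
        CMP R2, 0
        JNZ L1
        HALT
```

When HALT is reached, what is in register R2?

0

MOV R0, 1 → R0=1
MOV R2, 8 → R2=8
AND R0, 15 → R0=1&15=1
SUB R2, 2 → R2=8-2=6
CMP R2, 0  (cmp 6,0)
JNZ L1: taken
AND R0, 15 → R0=1&15=1
SUB R2, 2 → R2=6-2=4
CMP R2, 0  (cmp 4,0)
JNZ L1: taken
AND R0, 15 → R0=1&15=1
SUB R2, 2 → R2=4-2=2
CMP R2, 0  (cmp 2,0)
JNZ L1: taken
AND R0, 15 → R0=1&15=1
SUB R2, 2 → R2=2-2=0
CMP R2, 0  (cmp 0,0)
JNZ L1: not taken
halt.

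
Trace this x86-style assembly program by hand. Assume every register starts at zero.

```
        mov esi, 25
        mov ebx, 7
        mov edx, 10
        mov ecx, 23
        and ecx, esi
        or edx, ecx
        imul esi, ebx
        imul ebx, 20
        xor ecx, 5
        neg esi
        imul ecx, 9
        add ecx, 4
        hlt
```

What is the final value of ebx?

140

mov esi, 25 → esi=25
mov ebx, 7 → ebx=7
mov edx, 10 → edx=10
mov ecx, 23 → ecx=23
and ecx, esi → ecx=23&25=17
or edx, ecx → edx=10|17=27
imul esi, ebx → esi=25*7=175
imul ebx, 20 → ebx=7*20=140
xor ecx, 5 → ecx=17^5=20
neg esi → esi=-(175)=-175
imul ecx, 9 → ecx=20*9=180
add ecx, 4 → ecx=180+4=184
halt.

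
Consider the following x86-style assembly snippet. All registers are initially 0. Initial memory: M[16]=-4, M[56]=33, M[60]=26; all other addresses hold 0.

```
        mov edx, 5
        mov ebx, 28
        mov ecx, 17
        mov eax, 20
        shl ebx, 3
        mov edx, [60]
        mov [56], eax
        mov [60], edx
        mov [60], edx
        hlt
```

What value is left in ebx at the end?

edx=5
ebx=28
ecx=17
eax=20
ebx=28<<3=224
edx=M[60]=26
mov [56], eax → M[56]=20
mov [60], edx → M[60]=26
mov [60], edx → M[60]=26
halt.

224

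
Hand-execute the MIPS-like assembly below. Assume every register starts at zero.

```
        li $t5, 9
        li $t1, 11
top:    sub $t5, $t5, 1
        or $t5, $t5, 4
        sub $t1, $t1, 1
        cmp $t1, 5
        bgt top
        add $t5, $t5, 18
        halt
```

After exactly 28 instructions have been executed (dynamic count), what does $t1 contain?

6

$t5=9
$t1=11
$t5=9-1=8
$t5=8|4=12
$t1=11-1=10
cmp $t1, 5  (cmp 10,5)
bgt top: taken
$t5=12-1=11
$t5=11|4=15
$t1=10-1=9
cmp $t1, 5  (cmp 9,5)
bgt top: taken
$t5=15-1=14
$t5=14|4=14
$t1=9-1=8
cmp $t1, 5  (cmp 8,5)
bgt top: taken
$t5=14-1=13
$t5=13|4=13
$t1=8-1=7
cmp $t1, 5  (cmp 7,5)
bgt top: taken
$t5=13-1=12
$t5=12|4=12
$t1=7-1=6
cmp $t1, 5  (cmp 6,5)
bgt top: taken
$t5=12-1=11
After step 28: $t1 = 6.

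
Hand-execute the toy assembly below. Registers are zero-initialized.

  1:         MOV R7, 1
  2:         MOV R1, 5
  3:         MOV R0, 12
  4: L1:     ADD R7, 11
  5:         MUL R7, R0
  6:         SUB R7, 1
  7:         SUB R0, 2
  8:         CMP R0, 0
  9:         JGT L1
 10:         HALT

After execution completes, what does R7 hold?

595779

MOV R7, 1 → R7=1
MOV R1, 5 → R1=5
MOV R0, 12 → R0=12
ADD R7, 11 → R7=1+11=12
MUL R7, R0 → R7=12*12=144
SUB R7, 1 → R7=144-1=143
SUB R0, 2 → R0=12-2=10
CMP R0, 0  (cmp 10,0)
JGT L1: taken
ADD R7, 11 → R7=143+11=154
MUL R7, R0 → R7=154*10=1540
SUB R7, 1 → R7=1540-1=1539
SUB R0, 2 → R0=10-2=8
CMP R0, 0  (cmp 8,0)
JGT L1: taken
ADD R7, 11 → R7=1539+11=1550
MUL R7, R0 → R7=1550*8=12400
SUB R7, 1 → R7=12400-1=12399
SUB R0, 2 → R0=8-2=6
CMP R0, 0  (cmp 6,0)
JGT L1: taken
ADD R7, 11 → R7=12399+11=12410
MUL R7, R0 → R7=12410*6=74460
SUB R7, 1 → R7=74460-1=74459
SUB R0, 2 → R0=6-2=4
CMP R0, 0  (cmp 4,0)
JGT L1: taken
ADD R7, 11 → R7=74459+11=74470
MUL R7, R0 → R7=74470*4=297880
SUB R7, 1 → R7=297880-1=297879
SUB R0, 2 → R0=4-2=2
CMP R0, 0  (cmp 2,0)
JGT L1: taken
ADD R7, 11 → R7=297879+11=297890
MUL R7, R0 → R7=297890*2=595780
SUB R7, 1 → R7=595780-1=595779
SUB R0, 2 → R0=2-2=0
CMP R0, 0  (cmp 0,0)
JGT L1: not taken
halt.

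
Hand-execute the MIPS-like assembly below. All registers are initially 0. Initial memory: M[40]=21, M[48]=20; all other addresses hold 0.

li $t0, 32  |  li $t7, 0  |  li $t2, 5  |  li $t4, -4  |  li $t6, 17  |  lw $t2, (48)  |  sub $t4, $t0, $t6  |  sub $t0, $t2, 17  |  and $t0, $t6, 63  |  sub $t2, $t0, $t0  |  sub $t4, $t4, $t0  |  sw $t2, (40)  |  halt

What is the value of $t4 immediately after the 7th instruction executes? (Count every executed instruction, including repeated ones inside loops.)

$t0=32
$t7=0
$t2=5
$t4=-4
$t6=17
$t2=M[48]=20
$t4=32-17=15
After step 7: $t4 = 15.

15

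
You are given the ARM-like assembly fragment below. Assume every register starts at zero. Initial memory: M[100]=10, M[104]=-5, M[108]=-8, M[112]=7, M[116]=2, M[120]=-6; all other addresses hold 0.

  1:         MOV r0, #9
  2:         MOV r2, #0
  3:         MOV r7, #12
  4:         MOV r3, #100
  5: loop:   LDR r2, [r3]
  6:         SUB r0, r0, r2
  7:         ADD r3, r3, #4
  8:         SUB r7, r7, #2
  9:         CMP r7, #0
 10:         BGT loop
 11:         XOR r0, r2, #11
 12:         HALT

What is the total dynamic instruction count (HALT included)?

after MOV r0, #9: r0=9
after MOV r2, #0: r2=0
after MOV r7, #12: r7=12
after MOV r3, #100: r3=100
after LDR r2, [r3]: r2=M[100]=10
after SUB r0, r0, r2: r0=9-10=-1
after ADD r3, r3, #4: r3=100+4=104
after SUB r7, r7, #2: r7=12-2=10
CMP r7, #0  (cmp 10,0)
BGT loop: taken
after LDR r2, [r3]: r2=M[104]=-5
after SUB r0, r0, r2: r0=(-1)-(-5)=4
after ADD r3, r3, #4: r3=104+4=108
after SUB r7, r7, #2: r7=10-2=8
CMP r7, #0  (cmp 8,0)
BGT loop: taken
after LDR r2, [r3]: r2=M[108]=-8
after SUB r0, r0, r2: r0=4-(-8)=12
after ADD r3, r3, #4: r3=108+4=112
after SUB r7, r7, #2: r7=8-2=6
CMP r7, #0  (cmp 6,0)
BGT loop: taken
after LDR r2, [r3]: r2=M[112]=7
after SUB r0, r0, r2: r0=12-7=5
after ADD r3, r3, #4: r3=112+4=116
after SUB r7, r7, #2: r7=6-2=4
CMP r7, #0  (cmp 4,0)
BGT loop: taken
after LDR r2, [r3]: r2=M[116]=2
after SUB r0, r0, r2: r0=5-2=3
after ADD r3, r3, #4: r3=116+4=120
after SUB r7, r7, #2: r7=4-2=2
CMP r7, #0  (cmp 2,0)
BGT loop: taken
after LDR r2, [r3]: r2=M[120]=-6
after SUB r0, r0, r2: r0=3-(-6)=9
after ADD r3, r3, #4: r3=120+4=124
after SUB r7, r7, #2: r7=2-2=0
CMP r7, #0  (cmp 0,0)
BGT loop: not taken
after XOR r0, r2, #11: r0=(-6)^11=-15
halt.
Total executed instructions: 42.

42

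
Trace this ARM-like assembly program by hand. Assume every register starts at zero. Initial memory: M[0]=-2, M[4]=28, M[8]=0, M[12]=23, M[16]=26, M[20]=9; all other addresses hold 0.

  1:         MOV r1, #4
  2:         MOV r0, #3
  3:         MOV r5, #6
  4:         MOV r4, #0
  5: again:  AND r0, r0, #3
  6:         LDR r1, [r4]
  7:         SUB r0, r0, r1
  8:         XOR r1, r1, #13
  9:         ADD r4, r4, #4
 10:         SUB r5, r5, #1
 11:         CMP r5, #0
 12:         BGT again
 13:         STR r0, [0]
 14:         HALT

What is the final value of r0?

-9

MOV r1, #4 → r1=4
MOV r0, #3 → r0=3
MOV r5, #6 → r5=6
MOV r4, #0 → r4=0
AND r0, r0, #3 → r0=3&3=3
LDR r1, [r4] → r1=M[0]=-2
SUB r0, r0, r1 → r0=3-(-2)=5
XOR r1, r1, #13 → r1=(-2)^13=-13
ADD r4, r4, #4 → r4=0+4=4
SUB r5, r5, #1 → r5=6-1=5
CMP r5, #0  (cmp 5,0)
BGT again: taken
AND r0, r0, #3 → r0=5&3=1
LDR r1, [r4] → r1=M[4]=28
SUB r0, r0, r1 → r0=1-28=-27
XOR r1, r1, #13 → r1=28^13=17
ADD r4, r4, #4 → r4=4+4=8
SUB r5, r5, #1 → r5=5-1=4
CMP r5, #0  (cmp 4,0)
BGT again: taken
AND r0, r0, #3 → r0=(-27)&3=1
LDR r1, [r4] → r1=M[8]=0
SUB r0, r0, r1 → r0=1-0=1
XOR r1, r1, #13 → r1=0^13=13
ADD r4, r4, #4 → r4=8+4=12
SUB r5, r5, #1 → r5=4-1=3
CMP r5, #0  (cmp 3,0)
BGT again: taken
AND r0, r0, #3 → r0=1&3=1
LDR r1, [r4] → r1=M[12]=23
SUB r0, r0, r1 → r0=1-23=-22
XOR r1, r1, #13 → r1=23^13=26
ADD r4, r4, #4 → r4=12+4=16
SUB r5, r5, #1 → r5=3-1=2
CMP r5, #0  (cmp 2,0)
BGT again: taken
AND r0, r0, #3 → r0=(-22)&3=2
LDR r1, [r4] → r1=M[16]=26
SUB r0, r0, r1 → r0=2-26=-24
XOR r1, r1, #13 → r1=26^13=23
ADD r4, r4, #4 → r4=16+4=20
SUB r5, r5, #1 → r5=2-1=1
CMP r5, #0  (cmp 1,0)
BGT again: taken
AND r0, r0, #3 → r0=(-24)&3=0
LDR r1, [r4] → r1=M[20]=9
SUB r0, r0, r1 → r0=0-9=-9
XOR r1, r1, #13 → r1=9^13=4
ADD r4, r4, #4 → r4=20+4=24
SUB r5, r5, #1 → r5=1-1=0
CMP r5, #0  (cmp 0,0)
BGT again: not taken
STR r0, [0] → M[0]=-9
halt.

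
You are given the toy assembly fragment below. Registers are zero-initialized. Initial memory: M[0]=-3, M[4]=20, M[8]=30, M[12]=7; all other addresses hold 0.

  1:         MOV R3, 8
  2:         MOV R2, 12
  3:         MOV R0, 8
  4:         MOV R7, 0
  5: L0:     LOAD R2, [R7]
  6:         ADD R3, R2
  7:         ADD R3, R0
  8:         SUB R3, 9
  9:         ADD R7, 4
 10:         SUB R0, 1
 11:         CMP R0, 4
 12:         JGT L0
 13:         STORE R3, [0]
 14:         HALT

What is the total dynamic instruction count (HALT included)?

after MOV R3, 8: R3=8
after MOV R2, 12: R2=12
after MOV R0, 8: R0=8
after MOV R7, 0: R7=0
after LOAD R2, [R7]: R2=M[0]=-3
after ADD R3, R2: R3=8+(-3)=5
after ADD R3, R0: R3=5+8=13
after SUB R3, 9: R3=13-9=4
after ADD R7, 4: R7=0+4=4
after SUB R0, 1: R0=8-1=7
CMP R0, 4  (cmp 7,4)
JGT L0: taken
after LOAD R2, [R7]: R2=M[4]=20
after ADD R3, R2: R3=4+20=24
after ADD R3, R0: R3=24+7=31
after SUB R3, 9: R3=31-9=22
after ADD R7, 4: R7=4+4=8
after SUB R0, 1: R0=7-1=6
CMP R0, 4  (cmp 6,4)
JGT L0: taken
after LOAD R2, [R7]: R2=M[8]=30
after ADD R3, R2: R3=22+30=52
after ADD R3, R0: R3=52+6=58
after SUB R3, 9: R3=58-9=49
after ADD R7, 4: R7=8+4=12
after SUB R0, 1: R0=6-1=5
CMP R0, 4  (cmp 5,4)
JGT L0: taken
after LOAD R2, [R7]: R2=M[12]=7
after ADD R3, R2: R3=49+7=56
after ADD R3, R0: R3=56+5=61
after SUB R3, 9: R3=61-9=52
after ADD R7, 4: R7=12+4=16
after SUB R0, 1: R0=5-1=4
CMP R0, 4  (cmp 4,4)
JGT L0: not taken
STORE R3, [0] → M[0]=52
halt.
Total executed instructions: 38.

38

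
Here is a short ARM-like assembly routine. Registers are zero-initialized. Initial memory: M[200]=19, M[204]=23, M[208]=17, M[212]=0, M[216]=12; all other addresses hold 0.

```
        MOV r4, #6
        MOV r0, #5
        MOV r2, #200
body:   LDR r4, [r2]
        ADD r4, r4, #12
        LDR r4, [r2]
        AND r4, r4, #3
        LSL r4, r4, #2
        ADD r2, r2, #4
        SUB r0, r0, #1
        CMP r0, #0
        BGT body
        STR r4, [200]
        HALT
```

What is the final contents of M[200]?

0

MOV r4, #6 → r4=6
MOV r0, #5 → r0=5
MOV r2, #200 → r2=200
LDR r4, [r2] → r4=M[200]=19
ADD r4, r4, #12 → r4=19+12=31
LDR r4, [r2] → r4=M[200]=19
AND r4, r4, #3 → r4=19&3=3
LSL r4, r4, #2 → r4=3<<2=12
ADD r2, r2, #4 → r2=200+4=204
SUB r0, r0, #1 → r0=5-1=4
CMP r0, #0  (cmp 4,0)
BGT body: taken
LDR r4, [r2] → r4=M[204]=23
ADD r4, r4, #12 → r4=23+12=35
LDR r4, [r2] → r4=M[204]=23
AND r4, r4, #3 → r4=23&3=3
LSL r4, r4, #2 → r4=3<<2=12
ADD r2, r2, #4 → r2=204+4=208
SUB r0, r0, #1 → r0=4-1=3
CMP r0, #0  (cmp 3,0)
BGT body: taken
LDR r4, [r2] → r4=M[208]=17
ADD r4, r4, #12 → r4=17+12=29
LDR r4, [r2] → r4=M[208]=17
AND r4, r4, #3 → r4=17&3=1
LSL r4, r4, #2 → r4=1<<2=4
ADD r2, r2, #4 → r2=208+4=212
SUB r0, r0, #1 → r0=3-1=2
CMP r0, #0  (cmp 2,0)
BGT body: taken
LDR r4, [r2] → r4=M[212]=0
ADD r4, r4, #12 → r4=0+12=12
LDR r4, [r2] → r4=M[212]=0
AND r4, r4, #3 → r4=0&3=0
LSL r4, r4, #2 → r4=0<<2=0
ADD r2, r2, #4 → r2=212+4=216
SUB r0, r0, #1 → r0=2-1=1
CMP r0, #0  (cmp 1,0)
BGT body: taken
LDR r4, [r2] → r4=M[216]=12
ADD r4, r4, #12 → r4=12+12=24
LDR r4, [r2] → r4=M[216]=12
AND r4, r4, #3 → r4=12&3=0
LSL r4, r4, #2 → r4=0<<2=0
ADD r2, r2, #4 → r2=216+4=220
SUB r0, r0, #1 → r0=1-1=0
CMP r0, #0  (cmp 0,0)
BGT body: not taken
STR r4, [200] → M[200]=0
halt.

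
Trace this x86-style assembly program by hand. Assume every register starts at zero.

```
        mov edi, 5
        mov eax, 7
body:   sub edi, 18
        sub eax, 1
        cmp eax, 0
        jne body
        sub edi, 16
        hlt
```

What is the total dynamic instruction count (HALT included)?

32

after mov edi, 5: edi=5
after mov eax, 7: eax=7
after sub edi, 18: edi=5-18=-13
after sub eax, 1: eax=7-1=6
cmp eax, 0  (cmp 6,0)
jne body: taken
after sub edi, 18: edi=(-13)-18=-31
after sub eax, 1: eax=6-1=5
cmp eax, 0  (cmp 5,0)
jne body: taken
after sub edi, 18: edi=(-31)-18=-49
after sub eax, 1: eax=5-1=4
cmp eax, 0  (cmp 4,0)
jne body: taken
after sub edi, 18: edi=(-49)-18=-67
after sub eax, 1: eax=4-1=3
cmp eax, 0  (cmp 3,0)
jne body: taken
after sub edi, 18: edi=(-67)-18=-85
after sub eax, 1: eax=3-1=2
cmp eax, 0  (cmp 2,0)
jne body: taken
after sub edi, 18: edi=(-85)-18=-103
after sub eax, 1: eax=2-1=1
cmp eax, 0  (cmp 1,0)
jne body: taken
after sub edi, 18: edi=(-103)-18=-121
after sub eax, 1: eax=1-1=0
cmp eax, 0  (cmp 0,0)
jne body: not taken
after sub edi, 16: edi=(-121)-16=-137
halt.
Total executed instructions: 32.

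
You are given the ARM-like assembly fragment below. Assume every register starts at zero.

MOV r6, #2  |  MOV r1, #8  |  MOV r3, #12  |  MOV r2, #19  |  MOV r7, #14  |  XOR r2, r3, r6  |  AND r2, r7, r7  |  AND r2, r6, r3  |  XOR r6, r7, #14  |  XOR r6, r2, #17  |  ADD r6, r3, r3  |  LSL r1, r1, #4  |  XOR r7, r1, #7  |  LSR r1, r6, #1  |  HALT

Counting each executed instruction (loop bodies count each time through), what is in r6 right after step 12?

after MOV r6, #2: r6=2
after MOV r1, #8: r1=8
after MOV r3, #12: r3=12
after MOV r2, #19: r2=19
after MOV r7, #14: r7=14
after XOR r2, r3, r6: r2=12^2=14
after AND r2, r7, r7: r2=14&14=14
after AND r2, r6, r3: r2=2&12=0
after XOR r6, r7, #14: r6=14^14=0
after XOR r6, r2, #17: r6=0^17=17
after ADD r6, r3, r3: r6=12+12=24
after LSL r1, r1, #4: r1=8<<4=128
After step 12: r6 = 24.

24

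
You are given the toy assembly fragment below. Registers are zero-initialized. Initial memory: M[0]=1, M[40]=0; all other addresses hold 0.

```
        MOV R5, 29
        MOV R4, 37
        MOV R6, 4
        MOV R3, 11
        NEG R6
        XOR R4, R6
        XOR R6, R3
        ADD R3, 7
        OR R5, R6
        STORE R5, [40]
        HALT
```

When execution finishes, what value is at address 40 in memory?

-1

after MOV R5, 29: R5=29
after MOV R4, 37: R4=37
after MOV R6, 4: R6=4
after MOV R3, 11: R3=11
after NEG R6: R6=-(4)=-4
after XOR R4, R6: R4=37^(-4)=-39
after XOR R6, R3: R6=(-4)^11=-9
after ADD R3, 7: R3=11+7=18
after OR R5, R6: R5=29|(-9)=-1
STORE R5, [40] → M[40]=-1
halt.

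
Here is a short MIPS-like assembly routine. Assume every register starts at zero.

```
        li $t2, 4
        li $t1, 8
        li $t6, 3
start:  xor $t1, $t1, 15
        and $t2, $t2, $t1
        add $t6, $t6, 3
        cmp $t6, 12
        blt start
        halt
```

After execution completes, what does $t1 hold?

7

$t2=4
$t1=8
$t6=3
$t1=8^15=7
$t2=4&7=4
$t6=3+3=6
cmp $t6, 12  (cmp 6,12)
blt start: taken
$t1=7^15=8
$t2=4&8=0
$t6=6+3=9
cmp $t6, 12  (cmp 9,12)
blt start: taken
$t1=8^15=7
$t2=0&7=0
$t6=9+3=12
cmp $t6, 12  (cmp 12,12)
blt start: not taken
halt.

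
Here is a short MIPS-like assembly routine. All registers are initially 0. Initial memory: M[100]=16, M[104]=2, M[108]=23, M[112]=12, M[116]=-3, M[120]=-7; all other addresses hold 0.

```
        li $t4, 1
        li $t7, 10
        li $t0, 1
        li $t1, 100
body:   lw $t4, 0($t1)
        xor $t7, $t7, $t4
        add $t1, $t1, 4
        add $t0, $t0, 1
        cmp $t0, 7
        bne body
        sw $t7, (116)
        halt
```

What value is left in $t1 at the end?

$t4=1
$t7=10
$t0=1
$t1=100
$t4=M[100]=16
$t7=10^16=26
$t1=100+4=104
$t0=1+1=2
cmp $t0, 7  (cmp 2,7)
bne body: taken
$t4=M[104]=2
$t7=26^2=24
$t1=104+4=108
$t0=2+1=3
cmp $t0, 7  (cmp 3,7)
bne body: taken
$t4=M[108]=23
$t7=24^23=15
$t1=108+4=112
$t0=3+1=4
cmp $t0, 7  (cmp 4,7)
bne body: taken
$t4=M[112]=12
$t7=15^12=3
$t1=112+4=116
$t0=4+1=5
cmp $t0, 7  (cmp 5,7)
bne body: taken
$t4=M[116]=-3
$t7=3^(-3)=-2
$t1=116+4=120
$t0=5+1=6
cmp $t0, 7  (cmp 6,7)
bne body: taken
$t4=M[120]=-7
$t7=(-2)^(-7)=7
$t1=120+4=124
$t0=6+1=7
cmp $t0, 7  (cmp 7,7)
bne body: not taken
sw $t7, (116) → M[116]=7
halt.

124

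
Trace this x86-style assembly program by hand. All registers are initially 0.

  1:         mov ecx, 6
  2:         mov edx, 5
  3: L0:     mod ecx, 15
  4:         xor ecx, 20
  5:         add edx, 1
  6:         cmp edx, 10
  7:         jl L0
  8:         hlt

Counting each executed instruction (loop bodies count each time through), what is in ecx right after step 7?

18

mov ecx, 6 → ecx=6
mov edx, 5 → edx=5
mod ecx, 15 → ecx=6%15=6
xor ecx, 20 → ecx=6^20=18
add edx, 1 → edx=5+1=6
cmp edx, 10  (cmp 6,10)
jl L0: taken
After step 7: ecx = 18.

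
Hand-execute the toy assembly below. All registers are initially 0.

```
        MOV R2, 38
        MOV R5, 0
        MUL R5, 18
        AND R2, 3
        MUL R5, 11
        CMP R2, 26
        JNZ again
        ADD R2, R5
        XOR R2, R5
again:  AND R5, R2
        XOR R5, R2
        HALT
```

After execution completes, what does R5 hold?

2

after MOV R2, 38: R2=38
after MOV R5, 0: R5=0
after MUL R5, 18: R5=0*18=0
after AND R2, 3: R2=38&3=2
after MUL R5, 11: R5=0*11=0
CMP R2, 26  (cmp 2,26)
JNZ again: taken
after AND R5, R2: R5=0&2=0
after XOR R5, R2: R5=0^2=2
halt.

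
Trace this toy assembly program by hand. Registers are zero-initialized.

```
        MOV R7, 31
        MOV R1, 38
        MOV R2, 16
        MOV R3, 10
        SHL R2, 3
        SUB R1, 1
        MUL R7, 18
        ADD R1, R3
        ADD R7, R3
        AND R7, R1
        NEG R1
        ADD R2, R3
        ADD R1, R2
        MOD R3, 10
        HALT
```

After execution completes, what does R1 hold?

91

MOV R7, 31 → R7=31
MOV R1, 38 → R1=38
MOV R2, 16 → R2=16
MOV R3, 10 → R3=10
SHL R2, 3 → R2=16<<3=128
SUB R1, 1 → R1=38-1=37
MUL R7, 18 → R7=31*18=558
ADD R1, R3 → R1=37+10=47
ADD R7, R3 → R7=558+10=568
AND R7, R1 → R7=568&47=40
NEG R1 → R1=-(47)=-47
ADD R2, R3 → R2=128+10=138
ADD R1, R2 → R1=(-47)+138=91
MOD R3, 10 → R3=10%10=0
halt.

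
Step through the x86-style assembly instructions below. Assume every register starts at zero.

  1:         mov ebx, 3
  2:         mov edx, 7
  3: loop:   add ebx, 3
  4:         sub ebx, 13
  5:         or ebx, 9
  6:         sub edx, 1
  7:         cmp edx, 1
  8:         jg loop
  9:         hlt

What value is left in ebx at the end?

-33

mov ebx, 3 → ebx=3
mov edx, 7 → edx=7
add ebx, 3 → ebx=3+3=6
sub ebx, 13 → ebx=6-13=-7
or ebx, 9 → ebx=(-7)|9=-7
sub edx, 1 → edx=7-1=6
cmp edx, 1  (cmp 6,1)
jg loop: taken
add ebx, 3 → ebx=(-7)+3=-4
sub ebx, 13 → ebx=(-4)-13=-17
or ebx, 9 → ebx=(-17)|9=-17
sub edx, 1 → edx=6-1=5
cmp edx, 1  (cmp 5,1)
jg loop: taken
add ebx, 3 → ebx=(-17)+3=-14
sub ebx, 13 → ebx=(-14)-13=-27
or ebx, 9 → ebx=(-27)|9=-19
sub edx, 1 → edx=5-1=4
cmp edx, 1  (cmp 4,1)
jg loop: taken
add ebx, 3 → ebx=(-19)+3=-16
sub ebx, 13 → ebx=(-16)-13=-29
or ebx, 9 → ebx=(-29)|9=-21
sub edx, 1 → edx=4-1=3
cmp edx, 1  (cmp 3,1)
jg loop: taken
add ebx, 3 → ebx=(-21)+3=-18
sub ebx, 13 → ebx=(-18)-13=-31
or ebx, 9 → ebx=(-31)|9=-23
sub edx, 1 → edx=3-1=2
cmp edx, 1  (cmp 2,1)
jg loop: taken
add ebx, 3 → ebx=(-23)+3=-20
sub ebx, 13 → ebx=(-20)-13=-33
or ebx, 9 → ebx=(-33)|9=-33
sub edx, 1 → edx=2-1=1
cmp edx, 1  (cmp 1,1)
jg loop: not taken
halt.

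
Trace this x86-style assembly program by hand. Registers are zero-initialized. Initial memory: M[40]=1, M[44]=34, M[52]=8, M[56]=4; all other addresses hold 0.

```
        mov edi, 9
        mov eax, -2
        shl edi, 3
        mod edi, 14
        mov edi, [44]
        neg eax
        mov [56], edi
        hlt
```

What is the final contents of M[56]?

34

mov edi, 9 → edi=9
mov eax, -2 → eax=-2
shl edi, 3 → edi=9<<3=72
mod edi, 14 → edi=72%14=2
mov edi, [44] → edi=M[44]=34
neg eax → eax=-(-2)=2
mov [56], edi → M[56]=34
halt.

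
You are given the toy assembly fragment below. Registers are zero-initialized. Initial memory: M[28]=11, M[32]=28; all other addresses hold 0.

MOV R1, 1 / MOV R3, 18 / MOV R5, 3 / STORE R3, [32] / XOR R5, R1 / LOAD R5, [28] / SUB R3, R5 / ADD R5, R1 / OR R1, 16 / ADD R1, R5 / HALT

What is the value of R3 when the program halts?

7

after MOV R1, 1: R1=1
after MOV R3, 18: R3=18
after MOV R5, 3: R5=3
STORE R3, [32] → M[32]=18
after XOR R5, R1: R5=3^1=2
after LOAD R5, [28]: R5=M[28]=11
after SUB R3, R5: R3=18-11=7
after ADD R5, R1: R5=11+1=12
after OR R1, 16: R1=1|16=17
after ADD R1, R5: R1=17+12=29
halt.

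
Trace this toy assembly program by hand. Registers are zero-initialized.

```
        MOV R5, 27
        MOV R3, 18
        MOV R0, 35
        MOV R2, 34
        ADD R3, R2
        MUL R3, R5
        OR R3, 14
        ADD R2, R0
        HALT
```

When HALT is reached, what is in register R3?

1406

MOV R5, 27 → R5=27
MOV R3, 18 → R3=18
MOV R0, 35 → R0=35
MOV R2, 34 → R2=34
ADD R3, R2 → R3=18+34=52
MUL R3, R5 → R3=52*27=1404
OR R3, 14 → R3=1404|14=1406
ADD R2, R0 → R2=34+35=69
halt.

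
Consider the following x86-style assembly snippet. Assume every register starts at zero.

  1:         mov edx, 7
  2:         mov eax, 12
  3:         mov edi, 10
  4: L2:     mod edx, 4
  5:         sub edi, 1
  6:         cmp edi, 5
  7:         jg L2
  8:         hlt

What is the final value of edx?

after mov edx, 7: edx=7
after mov eax, 12: eax=12
after mov edi, 10: edi=10
after mod edx, 4: edx=7%4=3
after sub edi, 1: edi=10-1=9
cmp edi, 5  (cmp 9,5)
jg L2: taken
after mod edx, 4: edx=3%4=3
after sub edi, 1: edi=9-1=8
cmp edi, 5  (cmp 8,5)
jg L2: taken
after mod edx, 4: edx=3%4=3
after sub edi, 1: edi=8-1=7
cmp edi, 5  (cmp 7,5)
jg L2: taken
after mod edx, 4: edx=3%4=3
after sub edi, 1: edi=7-1=6
cmp edi, 5  (cmp 6,5)
jg L2: taken
after mod edx, 4: edx=3%4=3
after sub edi, 1: edi=6-1=5
cmp edi, 5  (cmp 5,5)
jg L2: not taken
halt.

3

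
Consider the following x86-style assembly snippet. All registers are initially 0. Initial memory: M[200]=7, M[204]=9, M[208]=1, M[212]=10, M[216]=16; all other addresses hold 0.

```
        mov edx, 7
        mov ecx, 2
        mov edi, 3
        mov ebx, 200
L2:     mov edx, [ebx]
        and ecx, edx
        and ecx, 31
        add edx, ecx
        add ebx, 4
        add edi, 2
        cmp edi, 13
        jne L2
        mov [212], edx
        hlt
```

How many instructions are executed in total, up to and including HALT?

edx=7
ecx=2
edi=3
ebx=200
edx=M[200]=7
ecx=2&7=2
ecx=2&31=2
edx=7+2=9
ebx=200+4=204
edi=3+2=5
cmp edi, 13  (cmp 5,13)
jne L2: taken
edx=M[204]=9
ecx=2&9=0
ecx=0&31=0
edx=9+0=9
ebx=204+4=208
edi=5+2=7
cmp edi, 13  (cmp 7,13)
jne L2: taken
edx=M[208]=1
ecx=0&1=0
ecx=0&31=0
edx=1+0=1
ebx=208+4=212
edi=7+2=9
cmp edi, 13  (cmp 9,13)
jne L2: taken
edx=M[212]=10
ecx=0&10=0
ecx=0&31=0
edx=10+0=10
ebx=212+4=216
edi=9+2=11
cmp edi, 13  (cmp 11,13)
jne L2: taken
edx=M[216]=16
ecx=0&16=0
ecx=0&31=0
edx=16+0=16
ebx=216+4=220
edi=11+2=13
cmp edi, 13  (cmp 13,13)
jne L2: not taken
mov [212], edx → M[212]=16
halt.
Total executed instructions: 46.

46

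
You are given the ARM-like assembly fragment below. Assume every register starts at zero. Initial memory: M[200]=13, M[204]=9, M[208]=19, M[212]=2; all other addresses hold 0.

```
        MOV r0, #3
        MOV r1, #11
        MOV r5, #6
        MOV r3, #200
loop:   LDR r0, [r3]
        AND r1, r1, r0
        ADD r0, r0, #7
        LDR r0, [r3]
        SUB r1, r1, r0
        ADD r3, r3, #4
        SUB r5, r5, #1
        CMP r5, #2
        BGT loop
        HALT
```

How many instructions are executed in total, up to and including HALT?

41

r0=3
r1=11
r5=6
r3=200
r0=M[200]=13
r1=11&13=9
r0=13+7=20
r0=M[200]=13
r1=9-13=-4
r3=200+4=204
r5=6-1=5
CMP r5, #2  (cmp 5,2)
BGT loop: taken
r0=M[204]=9
r1=(-4)&9=8
r0=9+7=16
r0=M[204]=9
r1=8-9=-1
r3=204+4=208
r5=5-1=4
CMP r5, #2  (cmp 4,2)
BGT loop: taken
r0=M[208]=19
r1=(-1)&19=19
r0=19+7=26
r0=M[208]=19
r1=19-19=0
r3=208+4=212
r5=4-1=3
CMP r5, #2  (cmp 3,2)
BGT loop: taken
r0=M[212]=2
r1=0&2=0
r0=2+7=9
r0=M[212]=2
r1=0-2=-2
r3=212+4=216
r5=3-1=2
CMP r5, #2  (cmp 2,2)
BGT loop: not taken
halt.
Total executed instructions: 41.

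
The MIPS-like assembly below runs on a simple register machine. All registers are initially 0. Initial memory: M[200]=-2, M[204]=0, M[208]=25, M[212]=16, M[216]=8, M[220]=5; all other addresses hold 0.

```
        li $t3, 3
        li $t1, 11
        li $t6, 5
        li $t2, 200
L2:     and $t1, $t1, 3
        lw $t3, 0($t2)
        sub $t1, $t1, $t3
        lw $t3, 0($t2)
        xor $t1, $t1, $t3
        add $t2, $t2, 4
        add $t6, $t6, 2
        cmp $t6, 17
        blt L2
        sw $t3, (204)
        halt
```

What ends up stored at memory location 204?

5

after li $t3, 3: $t3=3
after li $t1, 11: $t1=11
after li $t6, 5: $t6=5
after li $t2, 200: $t2=200
after and $t1, $t1, 3: $t1=11&3=3
after lw $t3, 0($t2): $t3=M[200]=-2
after sub $t1, $t1, $t3: $t1=3-(-2)=5
after lw $t3, 0($t2): $t3=M[200]=-2
after xor $t1, $t1, $t3: $t1=5^(-2)=-5
after add $t2, $t2, 4: $t2=200+4=204
after add $t6, $t6, 2: $t6=5+2=7
cmp $t6, 17  (cmp 7,17)
blt L2: taken
after and $t1, $t1, 3: $t1=(-5)&3=3
after lw $t3, 0($t2): $t3=M[204]=0
after sub $t1, $t1, $t3: $t1=3-0=3
after lw $t3, 0($t2): $t3=M[204]=0
after xor $t1, $t1, $t3: $t1=3^0=3
after add $t2, $t2, 4: $t2=204+4=208
after add $t6, $t6, 2: $t6=7+2=9
cmp $t6, 17  (cmp 9,17)
blt L2: taken
after and $t1, $t1, 3: $t1=3&3=3
after lw $t3, 0($t2): $t3=M[208]=25
after sub $t1, $t1, $t3: $t1=3-25=-22
after lw $t3, 0($t2): $t3=M[208]=25
after xor $t1, $t1, $t3: $t1=(-22)^25=-13
after add $t2, $t2, 4: $t2=208+4=212
after add $t6, $t6, 2: $t6=9+2=11
cmp $t6, 17  (cmp 11,17)
blt L2: taken
after and $t1, $t1, 3: $t1=(-13)&3=3
after lw $t3, 0($t2): $t3=M[212]=16
after sub $t1, $t1, $t3: $t1=3-16=-13
after lw $t3, 0($t2): $t3=M[212]=16
after xor $t1, $t1, $t3: $t1=(-13)^16=-29
after add $t2, $t2, 4: $t2=212+4=216
after add $t6, $t6, 2: $t6=11+2=13
cmp $t6, 17  (cmp 13,17)
blt L2: taken
after and $t1, $t1, 3: $t1=(-29)&3=3
after lw $t3, 0($t2): $t3=M[216]=8
after sub $t1, $t1, $t3: $t1=3-8=-5
after lw $t3, 0($t2): $t3=M[216]=8
after xor $t1, $t1, $t3: $t1=(-5)^8=-13
after add $t2, $t2, 4: $t2=216+4=220
after add $t6, $t6, 2: $t6=13+2=15
cmp $t6, 17  (cmp 15,17)
blt L2: taken
after and $t1, $t1, 3: $t1=(-13)&3=3
after lw $t3, 0($t2): $t3=M[220]=5
after sub $t1, $t1, $t3: $t1=3-5=-2
after lw $t3, 0($t2): $t3=M[220]=5
after xor $t1, $t1, $t3: $t1=(-2)^5=-5
after add $t2, $t2, 4: $t2=220+4=224
after add $t6, $t6, 2: $t6=15+2=17
cmp $t6, 17  (cmp 17,17)
blt L2: not taken
sw $t3, (204) → M[204]=5
halt.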